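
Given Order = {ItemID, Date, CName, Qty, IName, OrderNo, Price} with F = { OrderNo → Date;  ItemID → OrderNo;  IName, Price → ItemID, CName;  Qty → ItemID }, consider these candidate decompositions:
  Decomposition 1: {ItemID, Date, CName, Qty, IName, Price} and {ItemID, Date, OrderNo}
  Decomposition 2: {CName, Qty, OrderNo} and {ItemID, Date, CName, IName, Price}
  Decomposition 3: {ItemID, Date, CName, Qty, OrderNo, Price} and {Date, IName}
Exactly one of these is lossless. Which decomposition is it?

Decomposition 1: common = {ItemID, Date}, closure = {ItemID, Date, OrderNo} → lossless.
Decomposition 2: common = {CName}, closure = {CName} → lossy.
Decomposition 3: common = {Date}, closure = {Date} → lossy.

Decomposition 1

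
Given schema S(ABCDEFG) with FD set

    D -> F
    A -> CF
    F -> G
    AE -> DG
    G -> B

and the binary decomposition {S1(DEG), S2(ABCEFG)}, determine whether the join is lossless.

No

Common attributes: S1 ∩ S2 = {EG}.
Closure of {EG}: G → B applies, adding B. So (EG)⁺ = {BEG}.
The closure contains neither all of S1 = {DEG} nor all of S2 = {ABCEFG}, so the common attributes are not a superkey of either fragment. The join is lossy.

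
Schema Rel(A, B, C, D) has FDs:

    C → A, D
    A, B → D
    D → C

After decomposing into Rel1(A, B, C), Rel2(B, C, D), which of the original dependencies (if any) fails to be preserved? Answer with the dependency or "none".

C → A, D: restricted closure across fragments reaches A, D.
A, B → D: restricted closure across fragments reaches D.
D → C lies within Rel2.
Every dependency is enforceable on the fragments, so the decomposition is dependency-preserving.

none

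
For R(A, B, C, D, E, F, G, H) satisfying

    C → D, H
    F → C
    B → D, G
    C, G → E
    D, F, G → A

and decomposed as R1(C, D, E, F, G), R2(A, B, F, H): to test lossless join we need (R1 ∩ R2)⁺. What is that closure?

R1 ∩ R2 = {F}.
F → C applies, adding C
C → D, H applies, adding D, H
Closure: {C, D, F, H}.

C, D, F, H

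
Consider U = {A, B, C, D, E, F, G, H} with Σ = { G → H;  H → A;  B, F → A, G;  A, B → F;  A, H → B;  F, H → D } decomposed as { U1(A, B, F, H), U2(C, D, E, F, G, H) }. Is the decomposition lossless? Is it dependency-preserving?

Lossless test: (F, H)⁺ = {A, B, D, F, G, H}, which contains all of one fragment — lossless.
Dependency preservation: B, F → A, G is not contained in any single fragment, but the restricted closure of its left-hand side across the fragments still reaches the right-hand side; the remaining FDs each lie inside some fragment. All dependencies are preserved.

lossless and dependency-preserving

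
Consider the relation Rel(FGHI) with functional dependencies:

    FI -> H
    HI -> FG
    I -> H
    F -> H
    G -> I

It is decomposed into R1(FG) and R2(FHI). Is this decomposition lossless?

Common attributes: R1 ∩ R2 = {F}.
Closure of {F}: F → H applies, adding H. So (F)⁺ = {FH}.
The closure contains neither all of R1 = {FG} nor all of R2 = {FHI}, so the common attributes are not a superkey of either fragment. The join is lossy.

No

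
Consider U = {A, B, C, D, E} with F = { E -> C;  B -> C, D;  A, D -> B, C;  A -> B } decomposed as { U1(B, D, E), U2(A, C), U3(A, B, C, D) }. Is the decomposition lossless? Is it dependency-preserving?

lossy and not dependency-preserving

Lossless test (chase): Rows 1 and 3 agree on B; apply B→C, D and equate their C, D entries. Rows 2 and 3 agree on A; apply A→B and equate their B entries. Rows 1 and 2 agree on B; apply B→C, D and equate their C, D entries. No row becomes fully distinguished — the join is lossy.
Dependency preservation: the restricted closure of {E} across the fragments never reaches {C}, so E → C cannot be enforced without a join — not preserved.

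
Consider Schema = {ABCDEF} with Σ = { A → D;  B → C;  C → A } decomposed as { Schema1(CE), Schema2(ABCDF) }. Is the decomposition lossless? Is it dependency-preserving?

lossy but dependency-preserving

Lossless test: (C)⁺ = {ACD}, which is a superkey of neither fragment — lossy.
Dependency preservation: every FD's attributes lie within a single fragment, so each can be enforced locally — preserved.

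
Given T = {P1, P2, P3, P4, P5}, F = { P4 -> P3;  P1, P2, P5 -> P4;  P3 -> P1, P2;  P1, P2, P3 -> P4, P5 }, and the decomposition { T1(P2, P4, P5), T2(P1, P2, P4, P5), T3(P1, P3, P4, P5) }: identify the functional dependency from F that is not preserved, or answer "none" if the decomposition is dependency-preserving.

none

P4 → P3 lies within T3.
P1, P2, P5 → P4 lies within T2.
P3 → P1, P2: restricted closure across fragments reaches P1, P2.
P1, P2, P3 → P4, P5: restricted closure across fragments reaches P4, P5.
Every dependency is enforceable on the fragments, so the decomposition is dependency-preserving.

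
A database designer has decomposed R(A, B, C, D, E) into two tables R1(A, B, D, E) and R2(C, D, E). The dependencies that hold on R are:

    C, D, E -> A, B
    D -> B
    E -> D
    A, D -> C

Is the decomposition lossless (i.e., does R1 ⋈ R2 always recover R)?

No

Common attributes: R1 ∩ R2 = {D, E}.
Closure of {D, E}: D → B applies, adding B. So (D, E)⁺ = {B, D, E}.
The closure contains neither all of R1 = {A, B, D, E} nor all of R2 = {C, D, E}, so the common attributes are not a superkey of either fragment. The join is lossy.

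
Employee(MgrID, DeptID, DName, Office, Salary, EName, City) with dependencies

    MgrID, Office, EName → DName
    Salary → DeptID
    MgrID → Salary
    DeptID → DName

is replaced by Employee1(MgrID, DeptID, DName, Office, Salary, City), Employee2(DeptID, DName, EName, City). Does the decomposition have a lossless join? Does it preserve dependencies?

Lossless test: (DeptID, DName, City)⁺ = {DeptID, DName, City}, which is a superkey of neither fragment — lossy.
Dependency preservation: MgrID, Office, EName → DName is not contained in any single fragment, but the restricted closure of its left-hand side across the fragments still reaches the right-hand side; the remaining FDs each lie inside some fragment. All dependencies are preserved.

lossy but dependency-preserving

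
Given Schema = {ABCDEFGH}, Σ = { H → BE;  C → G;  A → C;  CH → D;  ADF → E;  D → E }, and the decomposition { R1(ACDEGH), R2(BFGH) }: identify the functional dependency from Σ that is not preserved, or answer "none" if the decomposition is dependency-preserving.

H → BE: restricted closure across fragments reaches BE.
C → G lies within R1.
A → C lies within R1.
CH → D lies within R1.
ADF → E: restricted closure across fragments reaches E.
D → E lies within R1.
Every dependency is enforceable on the fragments, so the decomposition is dependency-preserving.

none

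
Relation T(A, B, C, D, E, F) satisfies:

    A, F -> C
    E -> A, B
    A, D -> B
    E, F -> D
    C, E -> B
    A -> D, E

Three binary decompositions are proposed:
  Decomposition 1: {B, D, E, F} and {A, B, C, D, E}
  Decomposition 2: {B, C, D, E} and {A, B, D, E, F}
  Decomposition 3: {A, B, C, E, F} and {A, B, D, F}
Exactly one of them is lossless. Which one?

Decomposition 1: common = {B, D, E}, closure = {A, B, D, E} → lossy.
Decomposition 2: common = {B, D, E}, closure = {A, B, D, E} → lossy.
Decomposition 3: common = {A, B, F}, closure = {A, B, C, D, E, F} → lossless.

Decomposition 3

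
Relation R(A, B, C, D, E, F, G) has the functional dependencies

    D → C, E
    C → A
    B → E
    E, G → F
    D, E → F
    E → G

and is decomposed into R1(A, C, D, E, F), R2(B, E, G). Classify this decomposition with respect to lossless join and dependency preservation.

Lossless test: (E)⁺ = {E, F, G}, which is a superkey of neither fragment — lossy.
Dependency preservation: E, G → F is not contained in any single fragment, but the restricted closure of its left-hand side across the fragments still reaches the right-hand side; the remaining FDs each lie inside some fragment. All dependencies are preserved.

lossy but dependency-preserving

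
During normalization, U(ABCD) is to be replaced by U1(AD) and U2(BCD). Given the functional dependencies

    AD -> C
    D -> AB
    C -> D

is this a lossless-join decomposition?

Yes

Common attributes: U1 ∩ U2 = {D}.
Closure of {D}: D → AB applies, adding AB; AD → C applies, adding C. So (D)⁺ = {ABCD}.
This closure contains every attribute of U1, so U1 ∩ U2 → U1. The join is lossless.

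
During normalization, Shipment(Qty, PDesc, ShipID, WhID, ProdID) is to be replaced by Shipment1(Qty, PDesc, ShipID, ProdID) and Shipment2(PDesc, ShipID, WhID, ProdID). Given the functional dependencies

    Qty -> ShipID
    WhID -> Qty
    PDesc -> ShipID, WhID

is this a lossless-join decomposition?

Yes

Common attributes: Shipment1 ∩ Shipment2 = {PDesc, ShipID, ProdID}.
Closure of {PDesc, ShipID, ProdID}: PDesc → ShipID, WhID applies, adding WhID; WhID → Qty applies, adding Qty. So (PDesc, ShipID, ProdID)⁺ = {Qty, PDesc, ShipID, WhID, ProdID}.
This closure contains every attribute of Shipment1, so Shipment1 ∩ Shipment2 → Shipment1. The join is lossless.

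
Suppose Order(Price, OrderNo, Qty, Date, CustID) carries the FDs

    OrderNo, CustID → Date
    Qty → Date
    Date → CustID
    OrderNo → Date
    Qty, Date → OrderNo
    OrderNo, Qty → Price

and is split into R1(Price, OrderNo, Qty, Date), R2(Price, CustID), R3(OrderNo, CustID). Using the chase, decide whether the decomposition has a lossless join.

Chase test. Columns are Price, OrderNo, Qty, Date, CustID; row i has aⱼ where attribute j ∈ Ri, else bᵢⱼ.
Initial tableau (one row per fragment):
  row 1: a1 a2 a3 a4 b15
  row 2: a1 b22 b23 b24 a5
  row 3: b31 a2 b33 b34 a5
Rows 1 and 3 agree on OrderNo; apply OrderNo→Date and equate their Date entries.
Rows 1 and 3 agree on Date; apply Date→CustID and equate their CustID entries.
Row 1 is now all distinguished symbols — the join is lossless.

Yes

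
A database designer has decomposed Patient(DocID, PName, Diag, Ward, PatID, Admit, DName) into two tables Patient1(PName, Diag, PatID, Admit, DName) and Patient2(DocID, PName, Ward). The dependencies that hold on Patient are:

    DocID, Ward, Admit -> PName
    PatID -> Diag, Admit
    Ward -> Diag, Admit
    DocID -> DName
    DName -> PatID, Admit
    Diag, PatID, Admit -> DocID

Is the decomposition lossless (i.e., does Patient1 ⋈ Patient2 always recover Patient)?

Common attributes: Patient1 ∩ Patient2 = {PName}.
No dependency enlarges {PName}, so (PName)⁺ = {PName}.
The closure contains neither all of Patient1 = {PName, Diag, PatID, Admit, DName} nor all of Patient2 = {DocID, PName, Ward}, so the common attributes are not a superkey of either fragment. The join is lossy.

No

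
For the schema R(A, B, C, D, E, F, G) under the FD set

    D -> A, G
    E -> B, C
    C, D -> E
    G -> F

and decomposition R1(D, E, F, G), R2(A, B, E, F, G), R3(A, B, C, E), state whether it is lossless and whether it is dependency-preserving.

lossy and not dependency-preserving

Lossless test (chase): Rows 1 and 2 agree on E; apply E→B, C and equate their B, C entries. Rows 1 and 3 agree on E; apply E→B, C and equate their B, C entries. No row becomes fully distinguished — the join is lossy.
Dependency preservation: the restricted closure of {D} across the fragments never reaches {A, G}, so D → A, G cannot be enforced without a join — not preserved.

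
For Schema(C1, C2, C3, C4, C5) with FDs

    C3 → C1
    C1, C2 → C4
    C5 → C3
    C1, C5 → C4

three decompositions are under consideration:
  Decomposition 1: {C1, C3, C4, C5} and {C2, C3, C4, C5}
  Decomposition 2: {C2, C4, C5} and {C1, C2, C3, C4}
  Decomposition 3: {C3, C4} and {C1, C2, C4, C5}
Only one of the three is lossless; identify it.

Decomposition 1

Decomposition 1: common = {C3, C4, C5}, closure = {C1, C3, C4, C5} → lossless.
Decomposition 2: common = {C2, C4}, closure = {C2, C4} → lossy.
Decomposition 3: common = {C4}, closure = {C4} → lossy.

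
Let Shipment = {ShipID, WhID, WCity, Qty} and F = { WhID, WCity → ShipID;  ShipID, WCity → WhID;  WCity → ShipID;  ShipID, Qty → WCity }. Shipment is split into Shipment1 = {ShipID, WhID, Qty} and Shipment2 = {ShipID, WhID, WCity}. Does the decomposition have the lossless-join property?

Common attributes: Shipment1 ∩ Shipment2 = {ShipID, WhID}.
No dependency enlarges {ShipID, WhID}, so (ShipID, WhID)⁺ = {ShipID, WhID}.
The closure contains neither all of Shipment1 = {ShipID, WhID, Qty} nor all of Shipment2 = {ShipID, WhID, WCity}, so the common attributes are not a superkey of either fragment. The join is lossy.

No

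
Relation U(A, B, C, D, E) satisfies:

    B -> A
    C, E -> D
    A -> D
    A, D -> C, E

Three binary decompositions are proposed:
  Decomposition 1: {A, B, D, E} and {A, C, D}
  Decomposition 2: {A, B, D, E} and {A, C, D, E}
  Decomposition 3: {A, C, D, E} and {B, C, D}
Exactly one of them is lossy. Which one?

Decomposition 1: common = {A, D}, closure = {A, C, D, E} → lossless.
Decomposition 2: common = {A, D, E}, closure = {A, C, D, E} → lossless.
Decomposition 3: common = {C, D}, closure = {C, D} → lossy.

Decomposition 3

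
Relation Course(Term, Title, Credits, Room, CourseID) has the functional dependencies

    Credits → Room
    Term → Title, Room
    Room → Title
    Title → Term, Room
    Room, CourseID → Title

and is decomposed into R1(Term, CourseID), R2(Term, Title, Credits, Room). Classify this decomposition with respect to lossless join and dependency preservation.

lossy but dependency-preserving

Lossless test: (Term)⁺ = {Term, Title, Room}, which is a superkey of neither fragment — lossy.
Dependency preservation: Room, CourseID → Title is not contained in any single fragment, but the restricted closure of its left-hand side across the fragments still reaches the right-hand side; the remaining FDs each lie inside some fragment. All dependencies are preserved.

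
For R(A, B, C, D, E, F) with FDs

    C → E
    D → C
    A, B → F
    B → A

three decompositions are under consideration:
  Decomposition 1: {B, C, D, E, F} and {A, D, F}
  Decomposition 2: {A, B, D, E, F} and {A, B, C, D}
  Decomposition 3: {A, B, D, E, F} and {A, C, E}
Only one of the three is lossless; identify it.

Decomposition 1: common = {D, F}, closure = {C, D, E, F} → lossy.
Decomposition 2: common = {A, B, D}, closure = {A, B, C, D, E, F} → lossless.
Decomposition 3: common = {A, E}, closure = {A, E} → lossy.

Decomposition 2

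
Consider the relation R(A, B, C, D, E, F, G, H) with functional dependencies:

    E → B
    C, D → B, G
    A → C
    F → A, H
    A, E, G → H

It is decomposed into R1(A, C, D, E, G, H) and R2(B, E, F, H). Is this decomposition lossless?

Common attributes: R1 ∩ R2 = {E, H}.
Closure of {E, H}: E → B applies, adding B. So (E, H)⁺ = {B, E, H}.
The closure contains neither all of R1 = {A, C, D, E, G, H} nor all of R2 = {B, E, F, H}, so the common attributes are not a superkey of either fragment. The join is lossy.

No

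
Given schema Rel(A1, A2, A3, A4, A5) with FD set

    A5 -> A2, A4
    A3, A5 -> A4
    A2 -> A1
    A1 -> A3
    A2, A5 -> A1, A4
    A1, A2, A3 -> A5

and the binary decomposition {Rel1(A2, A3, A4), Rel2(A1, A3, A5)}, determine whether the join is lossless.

No

Common attributes: Rel1 ∩ Rel2 = {A3}.
No dependency enlarges {A3}, so (A3)⁺ = {A3}.
The closure contains neither all of Rel1 = {A2, A3, A4} nor all of Rel2 = {A1, A3, A5}, so the common attributes are not a superkey of either fragment. The join is lossy.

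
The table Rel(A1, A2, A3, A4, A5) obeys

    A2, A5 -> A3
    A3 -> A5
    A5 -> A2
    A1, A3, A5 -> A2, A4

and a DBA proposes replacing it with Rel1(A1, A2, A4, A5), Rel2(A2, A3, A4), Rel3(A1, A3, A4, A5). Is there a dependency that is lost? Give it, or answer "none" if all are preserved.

none

A2, A5 → A3: restricted closure across fragments reaches A3.
A3 → A5 lies within Rel3.
A5 → A2 lies within Rel1.
A1, A3, A5 → A2, A4: restricted closure across fragments reaches A2, A4.
Every dependency is enforceable on the fragments, so the decomposition is dependency-preserving.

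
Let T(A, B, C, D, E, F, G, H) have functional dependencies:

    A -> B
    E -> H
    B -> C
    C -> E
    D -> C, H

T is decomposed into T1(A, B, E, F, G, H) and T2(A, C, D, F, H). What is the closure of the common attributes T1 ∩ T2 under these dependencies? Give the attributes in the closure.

A, B, C, E, F, H

T1 ∩ T2 = {A, F, H}.
A → B applies, adding B
B → C applies, adding C
C → E applies, adding E
Closure: {A, B, C, E, F, H}.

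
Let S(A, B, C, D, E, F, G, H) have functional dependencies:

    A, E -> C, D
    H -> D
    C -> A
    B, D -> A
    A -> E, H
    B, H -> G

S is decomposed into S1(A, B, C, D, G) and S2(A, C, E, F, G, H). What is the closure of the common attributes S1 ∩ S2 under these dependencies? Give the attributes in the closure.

S1 ∩ S2 = {A, C, G}.
A → E, H applies, adding E, H
A, E → C, D applies, adding D
Closure: {A, C, D, E, G, H}.

A, C, D, E, G, H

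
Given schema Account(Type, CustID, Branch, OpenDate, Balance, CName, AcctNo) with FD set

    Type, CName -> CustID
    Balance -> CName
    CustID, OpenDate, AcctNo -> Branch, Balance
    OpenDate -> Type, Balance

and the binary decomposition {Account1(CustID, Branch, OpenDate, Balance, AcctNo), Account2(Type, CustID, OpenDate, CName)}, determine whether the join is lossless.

Yes

Common attributes: Account1 ∩ Account2 = {CustID, OpenDate}.
Closure of {CustID, OpenDate}: OpenDate → Type, Balance applies, adding Type, Balance; Balance → CName applies, adding CName. So (CustID, OpenDate)⁺ = {Type, CustID, OpenDate, Balance, CName}.
This closure contains every attribute of Account2, so Account1 ∩ Account2 → Account2. The join is lossless.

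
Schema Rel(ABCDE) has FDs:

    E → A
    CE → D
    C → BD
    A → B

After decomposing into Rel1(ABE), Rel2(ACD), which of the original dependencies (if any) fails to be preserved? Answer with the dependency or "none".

C → BD

Check C → BD: no single fragment contains all of {BCD}, and the restricted closure of {C} across the fragments never reaches {BD}.
E → A is preserved.
CE → D is preserved.
A → B is preserved.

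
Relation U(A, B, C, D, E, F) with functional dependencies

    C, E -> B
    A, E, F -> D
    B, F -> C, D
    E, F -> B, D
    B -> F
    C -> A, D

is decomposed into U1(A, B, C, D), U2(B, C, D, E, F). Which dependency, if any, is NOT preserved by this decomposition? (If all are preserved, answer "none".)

C, E → B lies within U2.
A, E, F → D: restricted closure across fragments reaches D.
B, F → C, D lies within U2.
E, F → B, D lies within U2.
B → F lies within U2.
C → A, D lies within U1.
Every dependency is enforceable on the fragments, so the decomposition is dependency-preserving.

none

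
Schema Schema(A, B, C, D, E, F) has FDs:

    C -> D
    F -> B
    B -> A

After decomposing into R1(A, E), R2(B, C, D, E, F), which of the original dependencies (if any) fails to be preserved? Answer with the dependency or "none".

B -> A

Check B → A: no single fragment contains all of {A, B}, and the restricted closure of {B} across the fragments never reaches {A}.
C → D is preserved.
F → B is preserved.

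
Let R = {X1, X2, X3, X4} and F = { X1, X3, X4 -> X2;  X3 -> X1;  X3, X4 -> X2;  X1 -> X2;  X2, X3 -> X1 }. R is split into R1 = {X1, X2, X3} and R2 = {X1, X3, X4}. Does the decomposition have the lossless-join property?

Common attributes: R1 ∩ R2 = {X1, X3}.
Closure of {X1, X3}: X1 → X2 applies, adding X2. So (X1, X3)⁺ = {X1, X2, X3}.
This closure contains every attribute of R1, so R1 ∩ R2 → R1. The join is lossless.

Yes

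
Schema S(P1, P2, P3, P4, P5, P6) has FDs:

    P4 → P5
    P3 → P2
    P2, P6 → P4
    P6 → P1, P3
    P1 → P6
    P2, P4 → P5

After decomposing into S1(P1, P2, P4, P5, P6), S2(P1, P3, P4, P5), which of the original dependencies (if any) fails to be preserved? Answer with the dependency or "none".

P3 → P2

Check P3 → P2: no single fragment contains all of {P2, P3}, and the restricted closure of {P3} across the fragments never reaches {P2}.
P4 → P5 is preserved.
P2, P6 → P4 is preserved.
P6 → P1, P3 is preserved.
P1 → P6 is preserved.
P2, P4 → P5 is preserved.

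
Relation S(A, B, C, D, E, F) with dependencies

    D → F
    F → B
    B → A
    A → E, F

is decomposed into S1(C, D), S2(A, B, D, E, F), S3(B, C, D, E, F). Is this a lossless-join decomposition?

Yes

Chase test. Columns are A, B, C, D, E, F; row i has aⱼ where attribute j ∈ Si, else bᵢⱼ.
Initial tableau (one row per fragment):
  row 1: b11 b12 a3 a4 b15 b16
  row 2: a1 a2 b23 a4 a5 a6
  row 3: b31 a2 a3 a4 a5 a6
Rows 1 and 2 agree on D; apply D→F and equate their F entries.
Rows 1 and 2 agree on F; apply F→B and equate their B entries.
Rows 1 and 2 agree on B; apply B→A and equate their A entries.
Rows 1 and 3 agree on B; apply B→A and equate their A entries.
Rows 1 and 2 agree on A; apply A→E, F and equate their E, F entries.
Row 1 is now all distinguished symbols — the join is lossless.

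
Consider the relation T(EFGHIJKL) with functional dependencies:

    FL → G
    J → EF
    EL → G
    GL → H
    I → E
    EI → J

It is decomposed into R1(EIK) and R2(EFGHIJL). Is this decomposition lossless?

Common attributes: R1 ∩ R2 = {EI}.
Closure of {EI}: EI → J applies, adding J; J → EF applies, adding F. So (EI)⁺ = {EFIJ}.
The closure contains neither all of R1 = {EIK} nor all of R2 = {EFGHIJL}, so the common attributes are not a superkey of either fragment. The join is lossy.

No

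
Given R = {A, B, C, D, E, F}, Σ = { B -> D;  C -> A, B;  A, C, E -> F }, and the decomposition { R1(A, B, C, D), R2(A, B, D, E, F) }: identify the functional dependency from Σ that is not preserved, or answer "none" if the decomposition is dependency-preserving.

A, C, E -> F

Check A, C, E → F: no single fragment contains all of {A, C, E, F}, and the restricted closure of {A, C, E} across the fragments never reaches {F}.
B → D is preserved.
C → A, B is preserved.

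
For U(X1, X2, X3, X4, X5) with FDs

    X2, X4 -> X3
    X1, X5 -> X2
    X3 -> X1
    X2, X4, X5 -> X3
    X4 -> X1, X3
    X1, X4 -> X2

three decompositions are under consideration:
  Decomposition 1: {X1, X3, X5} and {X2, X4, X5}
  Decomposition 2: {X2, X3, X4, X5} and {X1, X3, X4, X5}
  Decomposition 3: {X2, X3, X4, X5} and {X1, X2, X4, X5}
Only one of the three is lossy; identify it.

Decomposition 1: common = {X5}, closure = {X5} → lossy.
Decomposition 2: common = {X3, X4, X5}, closure = {X1, X2, X3, X4, X5} → lossless.
Decomposition 3: common = {X2, X4, X5}, closure = {X1, X2, X3, X4, X5} → lossless.

Decomposition 1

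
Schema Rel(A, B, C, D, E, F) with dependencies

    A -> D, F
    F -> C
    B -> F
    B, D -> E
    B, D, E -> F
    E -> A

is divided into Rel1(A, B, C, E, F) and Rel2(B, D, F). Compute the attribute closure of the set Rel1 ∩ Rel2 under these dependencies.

B, C, F

Rel1 ∩ Rel2 = {B, F}.
F → C applies, adding C
Closure: {B, C, F}.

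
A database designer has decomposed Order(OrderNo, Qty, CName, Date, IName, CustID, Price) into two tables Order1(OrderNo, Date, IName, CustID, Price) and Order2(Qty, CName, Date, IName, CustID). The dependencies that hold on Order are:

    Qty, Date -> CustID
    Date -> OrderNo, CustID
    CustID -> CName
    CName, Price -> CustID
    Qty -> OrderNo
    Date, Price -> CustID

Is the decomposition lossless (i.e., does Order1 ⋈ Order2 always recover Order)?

Common attributes: Order1 ∩ Order2 = {Date, IName, CustID}.
Closure of {Date, IName, CustID}: Date → OrderNo, CustID applies, adding OrderNo; CustID → CName applies, adding CName. So (Date, IName, CustID)⁺ = {OrderNo, CName, Date, IName, CustID}.
The closure contains neither all of Order1 = {OrderNo, Date, IName, CustID, Price} nor all of Order2 = {Qty, CName, Date, IName, CustID}, so the common attributes are not a superkey of either fragment. The join is lossy.

No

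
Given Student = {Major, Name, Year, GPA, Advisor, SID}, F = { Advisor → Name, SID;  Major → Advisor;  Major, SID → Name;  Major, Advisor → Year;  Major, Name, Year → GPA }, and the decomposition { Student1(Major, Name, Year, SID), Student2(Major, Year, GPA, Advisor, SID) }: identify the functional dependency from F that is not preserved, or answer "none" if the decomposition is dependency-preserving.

Check Advisor → Name, SID: no single fragment contains all of {Name, Advisor, SID}, and the restricted closure of {Advisor} across the fragments never reaches {Name, SID}.
Major → Advisor is preserved.
Major, SID → Name is preserved.
Major, Advisor → Year is preserved.
Major, Name, Year → GPA is preserved.

Advisor → Name, SID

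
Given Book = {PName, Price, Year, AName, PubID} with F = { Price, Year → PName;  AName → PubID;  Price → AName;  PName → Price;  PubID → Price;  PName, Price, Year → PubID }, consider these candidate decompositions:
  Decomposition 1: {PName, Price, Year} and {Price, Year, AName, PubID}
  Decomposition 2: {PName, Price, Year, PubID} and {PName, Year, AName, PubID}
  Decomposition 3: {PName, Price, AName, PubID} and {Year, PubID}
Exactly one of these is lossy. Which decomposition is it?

Decomposition 1: common = {Price, Year}, closure = {PName, Price, Year, AName, PubID} → lossless.
Decomposition 2: common = {PName, Year, PubID}, closure = {PName, Price, Year, AName, PubID} → lossless.
Decomposition 3: common = {PubID}, closure = {Price, AName, PubID} → lossy.

Decomposition 3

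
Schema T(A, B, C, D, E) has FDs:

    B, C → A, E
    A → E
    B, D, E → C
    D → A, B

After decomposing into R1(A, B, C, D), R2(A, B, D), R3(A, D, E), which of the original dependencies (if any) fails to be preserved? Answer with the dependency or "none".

B, C → A, E: restricted closure across fragments reaches A, E.
A → E lies within R3.
B, D, E → C: restricted closure across fragments reaches C.
D → A, B lies within R1.
Every dependency is enforceable on the fragments, so the decomposition is dependency-preserving.

none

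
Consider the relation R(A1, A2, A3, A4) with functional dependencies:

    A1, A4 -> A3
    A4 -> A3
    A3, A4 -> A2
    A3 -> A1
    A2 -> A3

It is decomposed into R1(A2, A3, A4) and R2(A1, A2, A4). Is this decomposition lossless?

Yes

Common attributes: R1 ∩ R2 = {A2, A4}.
Closure of {A2, A4}: A4 → A3 applies, adding A3; A3 → A1 applies, adding A1. So (A2, A4)⁺ = {A1, A2, A3, A4}.
This closure contains every attribute of R1, so R1 ∩ R2 → R1. The join is lossless.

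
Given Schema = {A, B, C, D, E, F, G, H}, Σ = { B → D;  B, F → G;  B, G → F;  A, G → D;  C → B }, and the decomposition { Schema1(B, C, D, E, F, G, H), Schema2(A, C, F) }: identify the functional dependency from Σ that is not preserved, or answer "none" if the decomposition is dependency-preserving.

Check A, G → D: no single fragment contains all of {A, D, G}, and the restricted closure of {A, G} across the fragments never reaches {D}.
B → D is preserved.
B, F → G is preserved.
B, G → F is preserved.
C → B is preserved.

A, G → D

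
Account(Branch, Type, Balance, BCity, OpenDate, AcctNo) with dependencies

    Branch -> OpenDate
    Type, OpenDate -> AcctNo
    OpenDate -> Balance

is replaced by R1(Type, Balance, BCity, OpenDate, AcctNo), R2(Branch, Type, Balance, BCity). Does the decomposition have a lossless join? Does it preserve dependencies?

lossy and not dependency-preserving

Lossless test: (Type, Balance, BCity)⁺ = {Type, Balance, BCity}, which is a superkey of neither fragment — lossy.
Dependency preservation: the restricted closure of {Branch} across the fragments never reaches {OpenDate}, so Branch → OpenDate cannot be enforced without a join — not preserved.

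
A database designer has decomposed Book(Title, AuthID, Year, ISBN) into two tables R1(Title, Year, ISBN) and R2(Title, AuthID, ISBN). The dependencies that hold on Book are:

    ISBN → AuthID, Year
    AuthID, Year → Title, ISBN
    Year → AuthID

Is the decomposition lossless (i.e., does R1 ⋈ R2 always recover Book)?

Yes

Common attributes: R1 ∩ R2 = {Title, ISBN}.
Closure of {Title, ISBN}: ISBN → AuthID, Year applies, adding AuthID, Year. So (Title, ISBN)⁺ = {Title, AuthID, Year, ISBN}.
This closure contains every attribute of R1, so R1 ∩ R2 → R1. The join is lossless.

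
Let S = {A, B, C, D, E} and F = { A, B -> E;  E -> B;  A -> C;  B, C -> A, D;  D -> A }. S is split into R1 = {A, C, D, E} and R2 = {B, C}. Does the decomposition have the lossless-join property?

Common attributes: R1 ∩ R2 = {C}.
No dependency enlarges {C}, so (C)⁺ = {C}.
The closure contains neither all of R1 = {A, C, D, E} nor all of R2 = {B, C}, so the common attributes are not a superkey of either fragment. The join is lossy.

No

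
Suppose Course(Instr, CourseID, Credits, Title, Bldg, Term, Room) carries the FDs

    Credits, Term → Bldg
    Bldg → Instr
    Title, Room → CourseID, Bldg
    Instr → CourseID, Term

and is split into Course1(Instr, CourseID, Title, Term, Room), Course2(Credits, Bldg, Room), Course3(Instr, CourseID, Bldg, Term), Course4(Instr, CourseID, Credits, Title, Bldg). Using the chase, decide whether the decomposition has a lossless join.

Chase test. Columns are Instr, CourseID, Credits, Title, Bldg, Term, Room; row i has aⱼ where attribute j ∈ Coursei, else bᵢⱼ.
Initial tableau (one row per fragment):
  row 1: a1 a2 b13 a4 b15 a6 a7
  row 2: b21 b22 a3 b24 a5 b26 a7
  row 3: a1 a2 b33 b34 a5 a6 b37
  row 4: a1 a2 a3 a4 a5 b46 b47
Rows 2 and 3 agree on Bldg; apply Bldg→Instr and equate their Instr entries.
Rows 1 and 2 agree on Instr; apply Instr→CourseID, Term and equate their CourseID, Term entries.
Rows 1 and 4 agree on Instr; apply Instr→CourseID, Term and equate their CourseID, Term entries.
No row becomes fully distinguished — the join is lossy.

No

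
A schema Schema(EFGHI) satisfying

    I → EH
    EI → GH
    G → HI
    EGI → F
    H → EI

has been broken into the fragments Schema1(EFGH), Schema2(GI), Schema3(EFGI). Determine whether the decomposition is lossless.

Chase test. Columns are EFGHI; row i has aⱼ where attribute j ∈ Schemai, else bᵢⱼ.
Initial tableau (one row per fragment):
  row 1: a1 a2 a3 a4 b15
  row 2: b21 b22 a3 b24 a5
  row 3: a1 a2 a3 b34 a5
Rows 2 and 3 agree on I; apply I→EH and equate their EH entries.
Rows 1 and 2 agree on G; apply G→HI and equate their HI entries.
Rows 1 and 2 agree on EGI; apply EGI→F and equate their F entries.
Row 1 is now all distinguished symbols — the join is lossless.

Yes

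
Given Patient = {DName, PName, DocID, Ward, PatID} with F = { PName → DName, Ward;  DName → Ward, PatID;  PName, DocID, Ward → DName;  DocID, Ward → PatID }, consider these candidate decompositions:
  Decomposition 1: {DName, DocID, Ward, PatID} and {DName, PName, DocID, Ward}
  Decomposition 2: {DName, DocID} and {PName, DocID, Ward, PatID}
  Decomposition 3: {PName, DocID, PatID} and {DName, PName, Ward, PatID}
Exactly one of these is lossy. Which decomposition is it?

Decomposition 1: common = {DName, DocID, Ward}, closure = {DName, DocID, Ward, PatID} → lossless.
Decomposition 2: common = {DocID}, closure = {DocID} → lossy.
Decomposition 3: common = {PName, PatID}, closure = {DName, PName, Ward, PatID} → lossless.

Decomposition 2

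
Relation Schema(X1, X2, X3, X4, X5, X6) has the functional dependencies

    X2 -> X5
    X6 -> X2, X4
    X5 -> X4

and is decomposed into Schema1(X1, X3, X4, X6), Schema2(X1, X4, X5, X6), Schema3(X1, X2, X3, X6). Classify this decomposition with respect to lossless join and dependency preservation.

lossless but not dependency-preserving

Lossless test (chase): Rows 1 and 2 agree on X6; apply X6→X2, X4 and equate their X2, X4 entries. Rows 1 and 3 agree on X6; apply X6→X2, X4 and equate their X2, X4 entries. Rows 1 and 2 agree on X2; apply X2→X5 and equate their X5 entries. Rows 1 and 3 agree on X2; apply X2→X5 and equate their X5 entries. Row 1 is now all distinguished symbols — the join is lossless.
Dependency preservation: the restricted closure of {X2} across the fragments never reaches {X5}, so X2 → X5 cannot be enforced without a join — not preserved.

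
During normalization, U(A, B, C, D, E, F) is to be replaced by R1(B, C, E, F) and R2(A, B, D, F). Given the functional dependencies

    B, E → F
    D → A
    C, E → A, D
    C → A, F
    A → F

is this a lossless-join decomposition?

No

Common attributes: R1 ∩ R2 = {B, F}.
No dependency enlarges {B, F}, so (B, F)⁺ = {B, F}.
The closure contains neither all of R1 = {B, C, E, F} nor all of R2 = {A, B, D, F}, so the common attributes are not a superkey of either fragment. The join is lossy.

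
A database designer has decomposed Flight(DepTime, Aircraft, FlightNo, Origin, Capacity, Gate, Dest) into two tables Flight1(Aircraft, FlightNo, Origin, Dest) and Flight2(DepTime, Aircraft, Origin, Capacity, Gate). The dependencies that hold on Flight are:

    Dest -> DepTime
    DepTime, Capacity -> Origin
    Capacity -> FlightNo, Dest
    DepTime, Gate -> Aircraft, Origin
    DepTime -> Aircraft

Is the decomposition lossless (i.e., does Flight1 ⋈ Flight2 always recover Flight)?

Common attributes: Flight1 ∩ Flight2 = {Aircraft, Origin}.
No dependency enlarges {Aircraft, Origin}, so (Aircraft, Origin)⁺ = {Aircraft, Origin}.
The closure contains neither all of Flight1 = {Aircraft, FlightNo, Origin, Dest} nor all of Flight2 = {DepTime, Aircraft, Origin, Capacity, Gate}, so the common attributes are not a superkey of either fragment. The join is lossy.

No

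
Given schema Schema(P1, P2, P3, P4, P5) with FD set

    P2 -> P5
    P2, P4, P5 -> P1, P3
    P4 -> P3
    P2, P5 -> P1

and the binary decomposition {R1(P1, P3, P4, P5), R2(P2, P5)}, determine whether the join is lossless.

No

Common attributes: R1 ∩ R2 = {P5}.
No dependency enlarges {P5}, so (P5)⁺ = {P5}.
The closure contains neither all of R1 = {P1, P3, P4, P5} nor all of R2 = {P2, P5}, so the common attributes are not a superkey of either fragment. The join is lossy.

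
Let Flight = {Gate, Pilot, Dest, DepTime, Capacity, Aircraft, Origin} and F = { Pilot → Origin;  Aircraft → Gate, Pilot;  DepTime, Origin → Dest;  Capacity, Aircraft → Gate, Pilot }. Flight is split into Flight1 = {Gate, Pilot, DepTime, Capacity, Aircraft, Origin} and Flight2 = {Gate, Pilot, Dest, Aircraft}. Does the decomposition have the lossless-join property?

No

Common attributes: Flight1 ∩ Flight2 = {Gate, Pilot, Aircraft}.
Closure of {Gate, Pilot, Aircraft}: Pilot → Origin applies, adding Origin. So (Gate, Pilot, Aircraft)⁺ = {Gate, Pilot, Aircraft, Origin}.
The closure contains neither all of Flight1 = {Gate, Pilot, DepTime, Capacity, Aircraft, Origin} nor all of Flight2 = {Gate, Pilot, Dest, Aircraft}, so the common attributes are not a superkey of either fragment. The join is lossy.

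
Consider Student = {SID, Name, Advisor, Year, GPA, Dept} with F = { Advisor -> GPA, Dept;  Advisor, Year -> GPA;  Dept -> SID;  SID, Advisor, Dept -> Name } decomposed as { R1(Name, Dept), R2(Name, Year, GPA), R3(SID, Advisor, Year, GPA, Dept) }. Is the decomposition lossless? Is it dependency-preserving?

lossy and not dependency-preserving

Lossless test (chase): Rows 1 and 3 agree on Dept; apply Dept→SID and equate their SID entries. No row becomes fully distinguished — the join is lossy.
Dependency preservation: the restricted closure of {SID, Advisor, Dept} across the fragments never reaches {Name}, so SID, Advisor, Dept → Name cannot be enforced without a join — not preserved.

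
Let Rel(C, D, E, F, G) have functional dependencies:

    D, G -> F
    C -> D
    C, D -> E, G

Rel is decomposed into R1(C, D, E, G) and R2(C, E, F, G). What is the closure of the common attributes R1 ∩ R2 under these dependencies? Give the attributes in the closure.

C, D, E, F, G

R1 ∩ R2 = {C, E, G}.
C → D applies, adding D
D, G → F applies, adding F
Closure: {C, D, E, F, G}.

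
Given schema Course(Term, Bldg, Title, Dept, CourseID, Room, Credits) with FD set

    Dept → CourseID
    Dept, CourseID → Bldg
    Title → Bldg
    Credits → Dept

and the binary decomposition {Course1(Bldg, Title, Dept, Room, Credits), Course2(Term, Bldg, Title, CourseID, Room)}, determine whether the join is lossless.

No

Common attributes: Course1 ∩ Course2 = {Bldg, Title, Room}.
No dependency enlarges {Bldg, Title, Room}, so (Bldg, Title, Room)⁺ = {Bldg, Title, Room}.
The closure contains neither all of Course1 = {Bldg, Title, Dept, Room, Credits} nor all of Course2 = {Term, Bldg, Title, CourseID, Room}, so the common attributes are not a superkey of either fragment. The join is lossy.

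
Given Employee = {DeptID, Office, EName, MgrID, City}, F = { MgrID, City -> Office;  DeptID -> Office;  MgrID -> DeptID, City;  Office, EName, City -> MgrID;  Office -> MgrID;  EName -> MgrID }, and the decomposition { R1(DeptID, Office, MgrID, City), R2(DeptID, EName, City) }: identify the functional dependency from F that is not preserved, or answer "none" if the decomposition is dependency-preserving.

none

MgrID, City → Office lies within R1.
DeptID → Office lies within R1.
MgrID → DeptID, City lies within R1.
Office, EName, City → MgrID: restricted closure across fragments reaches MgrID.
Office → MgrID lies within R1.
EName → MgrID: restricted closure across fragments reaches MgrID.
Every dependency is enforceable on the fragments, so the decomposition is dependency-preserving.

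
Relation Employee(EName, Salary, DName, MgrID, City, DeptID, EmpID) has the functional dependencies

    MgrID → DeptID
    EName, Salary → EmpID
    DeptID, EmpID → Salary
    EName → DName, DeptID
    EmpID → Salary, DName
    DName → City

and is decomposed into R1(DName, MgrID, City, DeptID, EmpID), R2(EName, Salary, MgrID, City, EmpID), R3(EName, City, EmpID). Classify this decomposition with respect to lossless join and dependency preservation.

Lossless test (chase): Rows 1 and 2 agree on MgrID; apply MgrID→DeptID and equate their DeptID entries. Rows 1 and 2 agree on DeptID, EmpID; apply DeptID, EmpID→Salary and equate their Salary entries. Rows 2 and 3 agree on EName; apply EName→DName, DeptID and equate their DName, DeptID entries. Rows 1 and 2 agree on EmpID; apply EmpID→Salary, DName and equate their Salary, DName entries. Rows 1 and 3 agree on EmpID; apply EmpID→Salary, DName and equate their Salary, DName entries. Row 2 is now all distinguished symbols — the join is lossless.
Dependency preservation: the restricted closure of {EName} across the fragments never reaches {DName, DeptID}, so EName → DName, DeptID cannot be enforced without a join — not preserved.

lossless but not dependency-preserving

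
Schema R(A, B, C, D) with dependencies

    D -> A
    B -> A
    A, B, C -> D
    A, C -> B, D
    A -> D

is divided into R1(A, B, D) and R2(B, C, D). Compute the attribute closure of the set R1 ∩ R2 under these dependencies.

A, B, D

R1 ∩ R2 = {B, D}.
D → A applies, adding A
Closure: {A, B, D}.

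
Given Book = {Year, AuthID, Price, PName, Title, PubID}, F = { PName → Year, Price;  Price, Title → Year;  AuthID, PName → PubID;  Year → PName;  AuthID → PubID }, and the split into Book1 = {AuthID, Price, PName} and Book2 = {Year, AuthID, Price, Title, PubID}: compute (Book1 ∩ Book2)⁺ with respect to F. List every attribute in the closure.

Book1 ∩ Book2 = {AuthID, Price}.
AuthID → PubID applies, adding PubID
Closure: {AuthID, Price, PubID}.

AuthID, Price, PubID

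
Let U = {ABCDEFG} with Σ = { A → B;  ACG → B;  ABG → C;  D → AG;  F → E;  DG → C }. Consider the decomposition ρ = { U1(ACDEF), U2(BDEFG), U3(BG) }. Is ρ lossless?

Chase test. Columns are ABCDEFG; row i has aⱼ where attribute j ∈ Ui, else bᵢⱼ.
Initial tableau (one row per fragment):
  row 1: a1 b12 a3 a4 a5 a6 b17
  row 2: b21 a2 b23 a4 a5 a6 a7
  row 3: b31 a2 b33 b34 b35 b36 a7
Rows 1 and 2 agree on D; apply D→AG and equate their AG entries.
Rows 1 and 2 agree on DG; apply DG→C and equate their C entries.
Rows 1 and 2 agree on A; apply A→B and equate their B entries.
Row 1 is now all distinguished symbols — the join is lossless.

Yes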